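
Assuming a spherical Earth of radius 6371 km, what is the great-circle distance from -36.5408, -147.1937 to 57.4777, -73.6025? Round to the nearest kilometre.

Δλ = -73.6025 − -147.1937 = 73.5912°.
Δφ = 57.4777 − -36.5408 = 94.0185°.
a = sin²(Δφ/2) + cos φ₁ · cos φ₂ · sin²(Δλ/2) = 0.690003.
c = 2·atan2(√a, √(1−a)) = 1.96060 rad → d = 6371·c ≈ 12490.98 km.

12491 km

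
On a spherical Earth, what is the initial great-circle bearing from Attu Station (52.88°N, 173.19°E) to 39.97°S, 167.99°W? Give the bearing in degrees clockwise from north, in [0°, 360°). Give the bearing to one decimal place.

Δλ = -167.99 − 173.19 = -341.18°; wrapped into (−180°, 180°]: 18.82°.
θ = atan2( sin Δλ · cos φ₂ , cos φ₁ · sin φ₂ − sin φ₁ · cos φ₂ · cos Δλ )
  = atan2(0.24723, -0.96609) = 165.646° → normalised to [0°, 360°): 165.646°.

165.6°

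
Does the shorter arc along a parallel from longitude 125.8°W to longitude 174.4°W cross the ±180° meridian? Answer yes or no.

Signed shortest Δλ = ((-174.4 − -125.8 + 180) mod 360) − 180 = -48.6°.
Going west by 48.6° from -125.8° reaches -174.4° without touching 180°.

No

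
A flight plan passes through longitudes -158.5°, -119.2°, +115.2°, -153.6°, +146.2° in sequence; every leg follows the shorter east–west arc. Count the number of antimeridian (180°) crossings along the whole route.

Leg 1: -158.5° → -119.2°, shortest Δλ = 39.3° (east) — does not cross 180°.
Leg 2: -119.2° → +115.2°, shortest Δλ = -125.6° (west) — crosses 180°.
Leg 3: +115.2° → -153.6°, shortest Δλ = 91.2° (east) — crosses 180°.
Leg 4: -153.6° → +146.2°, shortest Δλ = -60.2° (west) — crosses 180°.
Total crossings: 3.

3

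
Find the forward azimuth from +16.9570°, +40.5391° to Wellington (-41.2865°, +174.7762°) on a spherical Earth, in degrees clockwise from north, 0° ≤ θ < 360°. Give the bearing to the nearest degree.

132°

Δλ = 174.7762 − 40.5391 = 134.2371°.
θ = atan2( sin Δλ · cos φ₂ , cos φ₁ · sin φ₂ − sin φ₁ · cos φ₂ · cos Δλ )
  = atan2(0.53836, -0.47825) = 131.616° → normalised to [0°, 360°): 131.616°.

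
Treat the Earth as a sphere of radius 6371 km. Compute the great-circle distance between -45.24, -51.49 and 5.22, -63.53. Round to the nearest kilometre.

Δλ = -63.53 − -51.49 = -12.04°.
Δφ = 5.22 − -45.24 = 50.46°.
a = sin²(Δφ/2) + cos φ₁ · cos φ₂ · sin²(Δλ/2) = 0.189404.
c = 2·atan2(√a, √(1−a)) = 0.90053 rad → d = 6371·c ≈ 5737.30 km.

5737 km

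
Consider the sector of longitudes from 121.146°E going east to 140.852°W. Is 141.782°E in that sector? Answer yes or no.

Band width going east from +121.146° to -140.852°: ((-140.852 − 121.146) mod 360) = 98.002°.
Offset of +141.782° east of the west edge: ((141.782 − 121.146) mod 360) = 20.636°.
20.636° ≤ 98.002° ⇒ inside.

Yes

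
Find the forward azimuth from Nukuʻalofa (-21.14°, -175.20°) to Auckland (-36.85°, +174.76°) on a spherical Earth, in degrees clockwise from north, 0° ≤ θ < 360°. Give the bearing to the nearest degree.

Δλ = 174.76 − -175.20 = 349.96°; wrapped into (−180°, 180°]: -10.04°.
θ = atan2( sin Δλ · cos φ₂ , cos φ₁ · sin φ₂ − sin φ₁ · cos φ₂ · cos Δλ )
  = atan2(-0.13950, -0.27519) = -153.118° → normalised to [0°, 360°): 206.882°.

207°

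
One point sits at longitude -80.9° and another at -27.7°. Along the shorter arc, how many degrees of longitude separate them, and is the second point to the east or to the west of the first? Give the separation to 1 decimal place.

53.2° east

Raw difference: -27.7 − -80.9 = 53.2°.
Normalise into (−180°, 180°]: 53.2° stays 53.2°.
Positive ⇒ the second point lies to the east; separation 53.2°.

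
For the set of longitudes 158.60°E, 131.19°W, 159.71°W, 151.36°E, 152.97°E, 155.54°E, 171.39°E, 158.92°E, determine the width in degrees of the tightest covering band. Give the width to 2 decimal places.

Sort the longitudes: -159.71°, -131.19°, +151.36°, +152.97°, +155.54°, +158.60°, +158.92°, +171.39°.
Eastward gaps between consecutive values (wrapping around): 28.52°, 282.55°, 1.61°, 2.57°, 3.06°, 0.32°, 12.47°, 28.90°.
Largest gap = 282.55° ⇒ minimal covering band is its complement: 360° − 282.55° = 77.45°.
Band runs from +151.36° eastward to -131.19°, crossing the antimeridian.

77.45°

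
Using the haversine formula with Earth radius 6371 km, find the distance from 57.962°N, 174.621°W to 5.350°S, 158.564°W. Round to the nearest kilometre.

Δλ = -158.564 − -174.621 = 16.057°.
Δφ = -5.350 − 57.962 = -63.312°.
a = sin²(Δφ/2) + cos φ₁ · cos φ₂ · sin²(Δλ/2) = 0.285737.
c = 2·atan2(√a, √(1−a)) = 1.12794 rad → d = 6371·c ≈ 7186.07 km.

7186 km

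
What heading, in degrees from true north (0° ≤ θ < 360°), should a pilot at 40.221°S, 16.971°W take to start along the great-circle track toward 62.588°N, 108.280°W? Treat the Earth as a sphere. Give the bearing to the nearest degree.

Δλ = -108.280 − -16.971 = -91.309°.
θ = atan2( sin Δλ · cos φ₂ , cos φ₁ · sin φ₂ − sin φ₁ · cos φ₂ · cos Δλ )
  = atan2(-0.46027, 0.67103) = -34.446° → normalised to [0°, 360°): 325.554°.

326°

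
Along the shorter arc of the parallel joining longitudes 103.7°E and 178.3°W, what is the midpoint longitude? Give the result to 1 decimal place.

Signed shortest Δλ from +103.7° to -178.3° is +78.0°.
Midpoint longitude = +103.7° + (+78.0°)/2 = +103.7° + 39.0° = +142.7°.
(The naïve average (+103.7 + -178.3)/2 = -37.3° is on the wrong side of the globe.)

142.7°E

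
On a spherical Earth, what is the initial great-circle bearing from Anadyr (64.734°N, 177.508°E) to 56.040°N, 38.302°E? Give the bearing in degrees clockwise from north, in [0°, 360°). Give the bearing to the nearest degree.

334°

Δλ = 38.302 − 177.508 = -139.206°.
θ = atan2( sin Δλ · cos φ₂ , cos φ₁ · sin φ₂ − sin φ₁ · cos φ₂ · cos Δλ )
  = atan2(-0.36497, 0.73647) = -26.361° → normalised to [0°, 360°): 333.639°.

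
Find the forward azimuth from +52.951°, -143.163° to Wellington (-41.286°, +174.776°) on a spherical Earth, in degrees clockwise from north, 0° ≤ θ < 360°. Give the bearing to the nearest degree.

Δλ = 174.776 − -143.163 = 317.939°; wrapped into (−180°, 180°]: -42.061°.
θ = atan2( sin Δλ · cos φ₂ , cos φ₁ · sin φ₂ − sin φ₁ · cos φ₂ · cos Δλ )
  = atan2(-0.50340, -0.84280) = -149.150° → normalised to [0°, 360°): 210.850°.

211°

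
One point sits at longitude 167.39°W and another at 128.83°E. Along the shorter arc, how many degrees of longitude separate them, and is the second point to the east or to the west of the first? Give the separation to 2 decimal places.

63.78° west

Raw difference: 128.83 − -167.39 = 296.22°.
Normalise into (−180°, 180°]: 296.22° − 360° = -63.78°.
Negative ⇒ the second point lies to the west; separation 63.78°.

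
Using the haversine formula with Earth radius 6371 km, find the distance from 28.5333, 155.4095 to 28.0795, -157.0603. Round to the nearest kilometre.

Δλ = -157.0603 − 155.4095 = -312.4698°; wrapped into (−180°, 180°]: 47.5302°.
Δφ = 28.0795 − 28.5333 = -0.4538°.
a = sin²(Δφ/2) + cos φ₁ · cos φ₂ · sin²(Δλ/2) = 0.125896.
c = 2·atan2(√a, √(1−a)) = 0.72544 rad → d = 6371·c ≈ 4621.78 km.

4622 km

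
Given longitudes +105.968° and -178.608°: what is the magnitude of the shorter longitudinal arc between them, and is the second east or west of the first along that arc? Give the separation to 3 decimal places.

Raw difference: -178.608 − 105.968 = -284.576°.
Normalise into (−180°, 180°]: -284.576° + 360° = 75.424°.
Positive ⇒ the second point lies to the east; separation 75.424°.

75.424° east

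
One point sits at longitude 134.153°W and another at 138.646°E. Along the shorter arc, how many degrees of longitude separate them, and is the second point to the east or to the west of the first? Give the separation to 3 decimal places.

Raw difference: 138.646 − -134.153 = 272.799°.
Normalise into (−180°, 180°]: 272.799° − 360° = -87.201°.
Negative ⇒ the second point lies to the west; separation 87.201°.

87.201° west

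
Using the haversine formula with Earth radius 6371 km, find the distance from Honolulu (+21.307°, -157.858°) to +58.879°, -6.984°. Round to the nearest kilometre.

Δλ = -6.984 − -157.858 = 150.874°.
Δφ = 58.879 − 21.307 = 37.572°.
a = sin²(Δφ/2) + cos φ₁ · cos φ₂ · sin²(Δλ/2) = 0.554781.
c = 2·atan2(√a, √(1−a)) = 1.68058 rad → d = 6371·c ≈ 10706.97 km.

10707 km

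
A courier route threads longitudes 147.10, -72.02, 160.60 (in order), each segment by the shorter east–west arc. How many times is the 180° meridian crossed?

2

Leg 1: +147.10° → -72.02°, shortest Δλ = 140.88° (east) — crosses 180°.
Leg 2: -72.02° → +160.60°, shortest Δλ = -127.38° (west) — crosses 180°.
Total crossings: 2.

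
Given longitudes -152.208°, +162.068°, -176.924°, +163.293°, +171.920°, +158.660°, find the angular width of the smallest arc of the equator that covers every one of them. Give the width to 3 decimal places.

Sort the longitudes: -176.924°, -152.208°, +158.660°, +162.068°, +163.293°, +171.920°.
Eastward gaps between consecutive values (wrapping around): 24.716°, 310.868°, 3.408°, 1.225°, 8.627°, 11.156°.
Largest gap = 310.868° ⇒ minimal covering band is its complement: 360° − 310.868° = 49.132°.
Band runs from +158.660° eastward to -152.208°, crossing the antimeridian.

49.132°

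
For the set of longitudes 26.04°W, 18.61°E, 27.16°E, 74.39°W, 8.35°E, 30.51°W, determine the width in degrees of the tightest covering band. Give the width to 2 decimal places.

101.55°

Sort the longitudes: -74.39°, -30.51°, -26.04°, +8.35°, +18.61°, +27.16°.
Eastward gaps between consecutive values (wrapping around): 43.88°, 4.47°, 34.39°, 10.26°, 8.55°, 258.45°.
Largest gap = 258.45° ⇒ minimal covering band is its complement: 360° − 258.45° = 101.55°.
Band runs from -74.39° eastward to +27.16°.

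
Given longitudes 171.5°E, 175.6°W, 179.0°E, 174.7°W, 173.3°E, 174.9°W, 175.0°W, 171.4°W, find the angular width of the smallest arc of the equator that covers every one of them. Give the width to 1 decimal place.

17.1°

Sort the longitudes: -175.6°, -175.0°, -174.9°, -174.7°, -171.4°, +171.5°, +173.3°, +179.0°.
Eastward gaps between consecutive values (wrapping around): 0.6°, 0.1°, 0.2°, 3.3°, 342.9°, 1.8°, 5.7°, 5.4°.
Largest gap = 342.9° ⇒ minimal covering band is its complement: 360° − 342.9° = 17.1°.
Band runs from +171.5° eastward to -171.4°, crossing the antimeridian.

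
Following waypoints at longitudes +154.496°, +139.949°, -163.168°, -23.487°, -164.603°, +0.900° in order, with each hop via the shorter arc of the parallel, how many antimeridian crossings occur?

1

Leg 1: +154.496° → +139.949°, shortest Δλ = -14.547° (west) — does not cross 180°.
Leg 2: +139.949° → -163.168°, shortest Δλ = 56.883° (east) — crosses 180°.
Leg 3: -163.168° → -23.487°, shortest Δλ = 139.681° (east) — does not cross 180°.
Leg 4: -23.487° → -164.603°, shortest Δλ = -141.116° (west) — does not cross 180°.
Leg 5: -164.603° → +0.900°, shortest Δλ = 165.503° (east) — does not cross 180°.
Total crossings: 1.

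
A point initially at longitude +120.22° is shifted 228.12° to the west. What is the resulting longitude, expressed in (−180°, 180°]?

Start at +120.22°; shift −228.12° → -107.90°.
-107.90° already lies in (−180°, 180°].

-107.90°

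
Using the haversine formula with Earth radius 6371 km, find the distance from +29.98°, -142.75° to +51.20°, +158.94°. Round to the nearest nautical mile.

2857 nmi

Δλ = 158.94 − -142.75 = 301.69°; wrapped into (−180°, 180°]: -58.31°.
Δφ = 51.20 − 29.98 = 21.22°.
a = sin²(Δφ/2) + cos φ₁ · cos φ₂ · sin²(Δλ/2) = 0.162720.
c = 2·atan2(√a, √(1−a)) = 0.83043 rad → d = 6371·c ≈ 5290.66 km ≈ 2856.73 nmi.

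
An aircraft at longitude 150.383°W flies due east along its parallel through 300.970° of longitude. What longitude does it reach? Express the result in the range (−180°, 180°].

150.587°E

Start at -150.383°; shift +300.970° → +150.587°.
+150.587° already lies in (−180°, 180°].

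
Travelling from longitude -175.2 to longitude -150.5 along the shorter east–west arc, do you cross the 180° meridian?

Signed shortest Δλ = ((-150.5 − -175.2 + 180) mod 360) − 180 = 24.7°.
Going east by 24.7° from -175.2° reaches -150.5° without touching 180°.

No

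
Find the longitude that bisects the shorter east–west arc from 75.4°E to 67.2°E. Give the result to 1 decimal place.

Signed shortest Δλ from +75.4° to +67.2° is -8.2°.
Midpoint longitude = +75.4° + (-8.2°)/2 = +75.4° − 4.1° = +71.3°.

71.3°E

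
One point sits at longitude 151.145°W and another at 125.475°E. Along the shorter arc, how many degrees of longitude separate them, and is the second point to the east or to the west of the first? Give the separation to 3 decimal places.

83.380° west

Raw difference: 125.475 − -151.145 = 276.62°.
Normalise into (−180°, 180°]: 276.62° − 360° = -83.38°.
Negative ⇒ the second point lies to the west; separation 83.380°.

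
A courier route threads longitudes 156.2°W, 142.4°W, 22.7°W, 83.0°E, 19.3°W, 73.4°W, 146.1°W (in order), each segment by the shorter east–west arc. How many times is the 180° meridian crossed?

Leg 1: -156.2° → -142.4°, shortest Δλ = 13.8° (east) — does not cross 180°.
Leg 2: -142.4° → -22.7°, shortest Δλ = 119.7° (east) — does not cross 180°.
Leg 3: -22.7° → +83.0°, shortest Δλ = 105.7° (east) — does not cross 180°.
Leg 4: +83.0° → -19.3°, shortest Δλ = -102.3° (west) — does not cross 180°.
Leg 5: -19.3° → -73.4°, shortest Δλ = -54.1° (west) — does not cross 180°.
Leg 6: -73.4° → -146.1°, shortest Δλ = -72.7° (west) — does not cross 180°.
Total crossings: 0.

0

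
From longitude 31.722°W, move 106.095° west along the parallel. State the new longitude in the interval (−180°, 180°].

137.817°W

Start at -31.722°; shift −106.095° → -137.817°.
-137.817° already lies in (−180°, 180°].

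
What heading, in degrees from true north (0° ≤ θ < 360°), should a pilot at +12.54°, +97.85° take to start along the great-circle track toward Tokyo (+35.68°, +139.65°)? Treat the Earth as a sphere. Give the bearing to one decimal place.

51.0°

Δλ = 139.65 − 97.85 = 41.80°.
θ = atan2( sin Δλ · cos φ₂ , cos φ₁ · sin φ₂ − sin φ₁ · cos φ₂ · cos Δλ )
  = atan2(0.54142, 0.43787) = 51.036° → normalised to [0°, 360°): 51.036°.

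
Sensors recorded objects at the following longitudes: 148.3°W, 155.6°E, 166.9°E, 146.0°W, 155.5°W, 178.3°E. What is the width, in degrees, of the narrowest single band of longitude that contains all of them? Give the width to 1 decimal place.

Sort the longitudes: -155.5°, -148.3°, -146.0°, +155.6°, +166.9°, +178.3°.
Eastward gaps between consecutive values (wrapping around): 7.2°, 2.3°, 301.6°, 11.3°, 11.4°, 26.2°.
Largest gap = 301.6° ⇒ minimal covering band is its complement: 360° − 301.6° = 58.4°.
Band runs from +155.6° eastward to -146.0°, crossing the antimeridian.

58.4°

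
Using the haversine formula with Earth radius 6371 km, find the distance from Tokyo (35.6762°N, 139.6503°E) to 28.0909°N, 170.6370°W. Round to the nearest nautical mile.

2548 nmi

Δλ = -170.6370 − 139.6503 = -310.2873°; wrapped into (−180°, 180°]: 49.7127°.
Δφ = 28.0909 − 35.6762 = -7.5853°.
a = sin²(Δφ/2) + cos φ₁ · cos φ₂ · sin²(Δλ/2) = 0.130997.
c = 2·atan2(√a, √(1−a)) = 0.74069 rad → d = 6371·c ≈ 4718.91 km ≈ 2548.01 nmi.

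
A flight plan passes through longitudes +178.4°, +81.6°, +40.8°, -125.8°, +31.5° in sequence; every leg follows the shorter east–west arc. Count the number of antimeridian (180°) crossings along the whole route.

0

Leg 1: +178.4° → +81.6°, shortest Δλ = -96.8° (west) — does not cross 180°.
Leg 2: +81.6° → +40.8°, shortest Δλ = -40.8° (west) — does not cross 180°.
Leg 3: +40.8° → -125.8°, shortest Δλ = -166.6° (west) — does not cross 180°.
Leg 4: -125.8° → +31.5°, shortest Δλ = 157.3° (east) — does not cross 180°.
Total crossings: 0.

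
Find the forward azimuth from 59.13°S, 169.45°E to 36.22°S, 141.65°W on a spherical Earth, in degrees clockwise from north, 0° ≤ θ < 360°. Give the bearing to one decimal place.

Δλ = -141.65 − 169.45 = -311.10°; wrapped into (−180°, 180°]: 48.90°.
θ = atan2( sin Δλ · cos φ₂ , cos φ₁ · sin φ₂ − sin φ₁ · cos φ₂ · cos Δλ )
  = atan2(0.60794, 0.15203) = 75.960° → normalised to [0°, 360°): 75.960°.

76.0°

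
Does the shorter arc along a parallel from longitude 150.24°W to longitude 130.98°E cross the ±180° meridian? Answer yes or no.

Naïve |130.98 − -150.24| = 281.22° > 180°, so the shorter arc goes the other way round — across 180°.
Signed shortest Δλ = ((130.98 − -150.24 + 180) mod 360) − 180 = -78.78°.
Going west by 78.78° from -150.24° passes through 180° before reaching +130.98°.

Yes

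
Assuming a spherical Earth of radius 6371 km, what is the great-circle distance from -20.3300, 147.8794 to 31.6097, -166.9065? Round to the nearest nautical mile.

Δλ = -166.9065 − 147.8794 = -314.7859°; wrapped into (−180°, 180°]: 45.2141°.
Δφ = 31.6097 − -20.3300 = 51.9397°.
a = sin²(Δφ/2) + cos φ₁ · cos φ₂ · sin²(Δλ/2) = 0.309762.
c = 2·atan2(√a, √(1−a)) = 1.18049 rad → d = 6371·c ≈ 7520.87 km ≈ 4060.95 nmi.

4061 nmi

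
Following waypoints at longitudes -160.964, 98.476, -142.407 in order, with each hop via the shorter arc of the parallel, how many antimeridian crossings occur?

2

Leg 1: -160.964° → +98.476°, shortest Δλ = -100.56° (west) — crosses 180°.
Leg 2: +98.476° → -142.407°, shortest Δλ = 119.117° (east) — crosses 180°.
Total crossings: 2.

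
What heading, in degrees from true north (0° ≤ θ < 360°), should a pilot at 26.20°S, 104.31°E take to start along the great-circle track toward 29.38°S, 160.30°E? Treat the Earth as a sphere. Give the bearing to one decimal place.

Δλ = 160.30 − 104.31 = 55.99°.
θ = atan2( sin Δλ · cos φ₂ , cos φ₁ · sin φ₂ − sin φ₁ · cos φ₂ · cos Δλ )
  = atan2(0.72233, -0.22501) = 107.302° → normalised to [0°, 360°): 107.302°.

107.3°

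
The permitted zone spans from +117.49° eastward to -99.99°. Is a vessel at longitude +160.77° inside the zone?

Yes

Band width going east from +117.49° to -99.99°: ((-99.99 − 117.49) mod 360) = 142.52°.
Offset of +160.77° east of the west edge: ((160.77 − 117.49) mod 360) = 43.28°.
43.28° ≤ 142.52° ⇒ inside.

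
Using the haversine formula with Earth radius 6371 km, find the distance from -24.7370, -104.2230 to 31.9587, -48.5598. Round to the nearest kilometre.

Δλ = -48.5598 − -104.2230 = 55.6632°.
Δφ = 31.9587 − -24.7370 = 56.6957°.
a = sin²(Δφ/2) + cos φ₁ · cos φ₂ · sin²(Δλ/2) = 0.393421.
c = 2·atan2(√a, √(1−a)) = 1.35599 rad → d = 6371·c ≈ 8639.01 km.

8639 km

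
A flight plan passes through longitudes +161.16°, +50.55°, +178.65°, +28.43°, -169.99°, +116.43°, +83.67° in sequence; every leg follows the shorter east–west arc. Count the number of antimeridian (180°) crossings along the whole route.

2

Leg 1: +161.16° → +50.55°, shortest Δλ = -110.61° (west) — does not cross 180°.
Leg 2: +50.55° → +178.65°, shortest Δλ = 128.1° (east) — does not cross 180°.
Leg 3: +178.65° → +28.43°, shortest Δλ = -150.22° (west) — does not cross 180°.
Leg 4: +28.43° → -169.99°, shortest Δλ = 161.58° (east) — crosses 180°.
Leg 5: -169.99° → +116.43°, shortest Δλ = -73.58° (west) — crosses 180°.
Leg 6: +116.43° → +83.67°, shortest Δλ = -32.76° (west) — does not cross 180°.
Total crossings: 2.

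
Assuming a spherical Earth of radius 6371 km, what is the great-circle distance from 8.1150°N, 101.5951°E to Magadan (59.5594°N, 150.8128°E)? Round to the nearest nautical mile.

Δλ = 150.8128 − 101.5951 = 49.2177°.
Δφ = 59.5594 − 8.1150 = 51.4444°.
a = sin²(Δφ/2) + cos φ₁ · cos φ₂ · sin²(Δλ/2) = 0.275339.
c = 2·atan2(√a, √(1−a)) = 1.10479 rad → d = 6371·c ≈ 7038.62 km ≈ 3800.55 nmi.

3801 nmi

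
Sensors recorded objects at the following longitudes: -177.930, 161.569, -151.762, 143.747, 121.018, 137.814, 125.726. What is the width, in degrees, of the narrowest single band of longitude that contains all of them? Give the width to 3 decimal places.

Sort the longitudes: -177.930°, -151.762°, +121.018°, +125.726°, +137.814°, +143.747°, +161.569°.
Eastward gaps between consecutive values (wrapping around): 26.168°, 272.780°, 4.708°, 12.088°, 5.933°, 17.822°, 20.501°.
Largest gap = 272.780° ⇒ minimal covering band is its complement: 360° − 272.780° = 87.220°.
Band runs from +121.018° eastward to -151.762°, crossing the antimeridian.

87.220°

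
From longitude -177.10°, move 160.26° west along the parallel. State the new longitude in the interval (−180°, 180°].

Start at -177.10°; shift −160.26° → -337.36°.
-337.36° lies outside (−180°, 180°]; add 360° → +22.64°.

+22.64°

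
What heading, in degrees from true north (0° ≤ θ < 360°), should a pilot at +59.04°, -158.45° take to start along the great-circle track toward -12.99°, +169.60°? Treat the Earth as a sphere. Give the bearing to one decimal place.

Δλ = 169.60 − -158.45 = 328.05°; wrapped into (−180°, 180°]: -31.95°.
θ = atan2( sin Δλ · cos φ₂ , cos φ₁ · sin φ₂ − sin φ₁ · cos φ₂ · cos Δλ )
  = atan2(-0.51564, -0.82464) = -147.983° → normalised to [0°, 360°): 212.017°.

212.0°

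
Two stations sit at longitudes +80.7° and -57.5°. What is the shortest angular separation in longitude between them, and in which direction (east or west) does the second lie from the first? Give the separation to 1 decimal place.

138.2° west

Raw difference: -57.5 − 80.7 = -138.2°.
Normalise into (−180°, 180°]: -138.2° stays -138.2°.
Negative ⇒ the second point lies to the west; separation 138.2°.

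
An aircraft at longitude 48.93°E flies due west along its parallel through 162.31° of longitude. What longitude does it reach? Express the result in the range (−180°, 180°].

Start at +48.93°; shift −162.31° → -113.38°.
-113.38° already lies in (−180°, 180°].

113.38°W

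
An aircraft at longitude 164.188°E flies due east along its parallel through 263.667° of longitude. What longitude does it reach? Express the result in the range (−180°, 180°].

67.855°E

Start at +164.188°; shift +263.667° → +427.855°.
+427.855° lies outside (−180°, 180°]; subtract 360° → +67.855°.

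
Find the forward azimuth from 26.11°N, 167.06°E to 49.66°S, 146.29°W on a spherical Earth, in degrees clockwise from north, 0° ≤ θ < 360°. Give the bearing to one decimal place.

Δλ = -146.29 − 167.06 = -313.35°; wrapped into (−180°, 180°]: 46.65°.
θ = atan2( sin Δλ · cos φ₂ , cos φ₁ · sin φ₂ − sin φ₁ · cos φ₂ · cos Δλ )
  = atan2(0.47072, -0.87999) = 151.857° → normalised to [0°, 360°): 151.857°.

151.9°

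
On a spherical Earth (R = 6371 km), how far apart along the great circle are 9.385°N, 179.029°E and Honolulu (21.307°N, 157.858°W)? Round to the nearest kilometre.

Δλ = -157.858 − 179.029 = -336.887°; wrapped into (−180°, 180°]: 23.113°.
Δφ = 21.307 − 9.385 = 11.922°.
a = sin²(Δφ/2) + cos φ₁ · cos φ₂ · sin²(Δλ/2) = 0.047675.
c = 2·atan2(√a, √(1−a)) = 0.44024 rad → d = 6371·c ≈ 2804.76 km.

2805 km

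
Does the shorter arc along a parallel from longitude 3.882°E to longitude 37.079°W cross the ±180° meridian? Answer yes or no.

No

Signed shortest Δλ = ((-37.079 − 3.882 + 180) mod 360) − 180 = -40.961°.
Going west by 40.961° from +3.882° reaches -37.079° without touching 180°.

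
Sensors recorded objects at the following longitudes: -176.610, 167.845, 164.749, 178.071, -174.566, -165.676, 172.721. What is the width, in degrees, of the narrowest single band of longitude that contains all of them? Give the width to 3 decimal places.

29.575°

Sort the longitudes: -176.610°, -174.566°, -165.676°, +164.749°, +167.845°, +172.721°, +178.071°.
Eastward gaps between consecutive values (wrapping around): 2.044°, 8.890°, 330.425°, 3.096°, 4.876°, 5.350°, 5.319°.
Largest gap = 330.425° ⇒ minimal covering band is its complement: 360° − 330.425° = 29.575°.
Band runs from +164.749° eastward to -165.676°, crossing the antimeridian.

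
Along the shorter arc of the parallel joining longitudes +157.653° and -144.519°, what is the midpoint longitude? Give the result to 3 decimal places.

Signed shortest Δλ from +157.653° to -144.519° is +57.828°.
Midpoint longitude = +157.653° + (+57.828°)/2 = +157.653° + 28.914° = +186.567°.
Normalise into (−180°, 180°]: -173.433°.
(The naïve average (+157.653 + -144.519)/2 = 6.567° is on the wrong side of the globe.)

-173.433°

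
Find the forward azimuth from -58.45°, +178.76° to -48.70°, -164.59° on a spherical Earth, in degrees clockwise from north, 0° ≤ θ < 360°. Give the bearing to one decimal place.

Δλ = -164.59 − 178.76 = -343.35°; wrapped into (−180°, 180°]: 16.65°.
θ = atan2( sin Δλ · cos φ₂ , cos φ₁ · sin φ₂ − sin φ₁ · cos φ₂ · cos Δλ )
  = atan2(0.18911, 0.14577) = 52.374° → normalised to [0°, 360°): 52.374°.

52.4°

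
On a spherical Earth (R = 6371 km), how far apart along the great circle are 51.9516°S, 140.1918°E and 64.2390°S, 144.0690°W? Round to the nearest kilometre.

Δλ = -144.0690 − 140.1918 = -284.2608°; wrapped into (−180°, 180°]: 75.7392°.
Δφ = -64.2390 − -51.9516 = -12.2874°.
a = sin²(Δφ/2) + cos φ₁ · cos φ₂ · sin²(Δλ/2) = 0.112395.
c = 2·atan2(√a, √(1−a)) = 0.68375 rad → d = 6371·c ≈ 4356.16 km.

4356 km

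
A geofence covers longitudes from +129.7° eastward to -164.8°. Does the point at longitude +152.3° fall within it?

Yes

Band width going east from +129.7° to -164.8°: ((-164.8 − 129.7) mod 360) = 65.5°.
Offset of +152.3° east of the west edge: ((152.3 − 129.7) mod 360) = 22.6°.
22.6° ≤ 65.5° ⇒ inside.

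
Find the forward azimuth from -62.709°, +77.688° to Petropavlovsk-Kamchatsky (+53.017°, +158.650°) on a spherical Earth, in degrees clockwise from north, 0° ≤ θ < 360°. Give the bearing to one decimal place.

52.8°

Δλ = 158.650 − 77.688 = 80.962°.
θ = atan2( sin Δλ · cos φ₂ , cos φ₁ · sin φ₂ − sin φ₁ · cos φ₂ · cos Δλ )
  = atan2(0.59411, 0.45025) = 52.843° → normalised to [0°, 360°): 52.843°.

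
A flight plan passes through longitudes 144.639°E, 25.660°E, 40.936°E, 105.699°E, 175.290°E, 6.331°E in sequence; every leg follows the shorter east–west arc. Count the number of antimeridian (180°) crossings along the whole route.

Leg 1: +144.639° → +25.660°, shortest Δλ = -118.979° (west) — does not cross 180°.
Leg 2: +25.660° → +40.936°, shortest Δλ = 15.276° (east) — does not cross 180°.
Leg 3: +40.936° → +105.699°, shortest Δλ = 64.763° (east) — does not cross 180°.
Leg 4: +105.699° → +175.290°, shortest Δλ = 69.591° (east) — does not cross 180°.
Leg 5: +175.290° → +6.331°, shortest Δλ = -168.959° (west) — does not cross 180°.
Total crossings: 0.

0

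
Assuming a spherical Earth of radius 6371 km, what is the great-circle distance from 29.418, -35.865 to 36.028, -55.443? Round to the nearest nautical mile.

Δλ = -55.443 − -35.865 = -19.578°.
Δφ = 36.028 − 29.418 = 6.610°.
a = sin²(Δφ/2) + cos φ₁ · cos φ₂ · sin²(Δλ/2) = 0.023687.
c = 2·atan2(√a, √(1−a)) = 0.30904 rad → d = 6371·c ≈ 1968.90 km ≈ 1063.12 nmi.

1063 nmi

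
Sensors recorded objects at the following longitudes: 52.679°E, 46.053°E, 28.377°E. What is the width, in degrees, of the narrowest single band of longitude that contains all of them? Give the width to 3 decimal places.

24.302°

Sort the longitudes: +28.377°, +46.053°, +52.679°.
Eastward gaps between consecutive values (wrapping around): 17.676°, 6.626°, 335.698°.
Largest gap = 335.698° ⇒ minimal covering band is its complement: 360° − 335.698° = 24.302°.
Band runs from +28.377° eastward to +52.679°.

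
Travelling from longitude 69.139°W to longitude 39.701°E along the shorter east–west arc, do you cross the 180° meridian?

Signed shortest Δλ = ((39.701 − -69.139 + 180) mod 360) − 180 = 108.84°.
Going east by 108.84° from -69.139° reaches +39.701° without touching 180°.

No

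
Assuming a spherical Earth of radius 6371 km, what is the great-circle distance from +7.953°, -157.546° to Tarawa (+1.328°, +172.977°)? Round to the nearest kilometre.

3347 km

Δλ = 172.977 − -157.546 = 330.523°; wrapped into (−180°, 180°]: -29.477°.
Δφ = 1.328 − 7.953 = -6.625°.
a = sin²(Δφ/2) + cos φ₁ · cos φ₂ · sin²(Δλ/2) = 0.067422.
c = 2·atan2(√a, √(1−a)) = 0.52534 rad → d = 6371·c ≈ 3346.92 km.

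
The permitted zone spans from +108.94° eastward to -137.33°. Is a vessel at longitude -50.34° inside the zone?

Band width going east from +108.94° to -137.33°: ((-137.33 − 108.94) mod 360) = 113.73°.
Offset of -50.34° east of the west edge: ((-50.34 − 108.94) mod 360) = 200.72°.
200.72° > 113.73° ⇒ outside.

No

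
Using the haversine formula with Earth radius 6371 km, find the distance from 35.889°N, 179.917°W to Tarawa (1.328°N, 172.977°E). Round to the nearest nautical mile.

Δλ = 172.977 − -179.917 = 352.894°; wrapped into (−180°, 180°]: -7.106°.
Δφ = 1.328 − 35.889 = -34.561°.
a = sin²(Δφ/2) + cos φ₁ · cos φ₂ · sin²(Δλ/2) = 0.091349.
c = 2·atan2(√a, √(1−a)) = 0.61408 rad → d = 6371·c ≈ 3912.33 km ≈ 2112.49 nmi.

2112 nmi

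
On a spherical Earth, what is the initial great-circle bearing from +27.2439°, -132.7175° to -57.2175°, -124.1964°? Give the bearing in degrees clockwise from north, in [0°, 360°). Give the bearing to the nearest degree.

175°

Δλ = -124.1964 − -132.7175 = 8.5211°.
θ = atan2( sin Δλ · cos φ₂ , cos φ₁ · sin φ₂ − sin φ₁ · cos φ₂ · cos Δλ )
  = atan2(0.08023, -0.99260) = 175.379° → normalised to [0°, 360°): 175.379°.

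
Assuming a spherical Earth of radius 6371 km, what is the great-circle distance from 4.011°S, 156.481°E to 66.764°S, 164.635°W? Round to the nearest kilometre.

Δλ = -164.635 − 156.481 = -321.116°; wrapped into (−180°, 180°]: 38.884°.
Δφ = -66.764 − -4.011 = -62.753°.
a = sin²(Δφ/2) + cos φ₁ · cos φ₂ · sin²(Δλ/2) = 0.314688.
c = 2·atan2(√a, √(1−a)) = 1.19112 rad → d = 6371·c ≈ 7588.60 km.

7589 km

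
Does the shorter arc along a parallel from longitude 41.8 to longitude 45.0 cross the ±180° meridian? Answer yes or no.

Signed shortest Δλ = ((45.0 − 41.8 + 180) mod 360) − 180 = 3.2°.
Going east by 3.2° from +41.8° reaches +45.0° without touching 180°.

No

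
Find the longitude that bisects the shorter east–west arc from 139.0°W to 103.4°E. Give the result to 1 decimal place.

Signed shortest Δλ from -139.0° to +103.4° is -117.6°.
Midpoint longitude = -139.0° + (-117.6°)/2 = -139.0° − 58.8° = -197.8°.
Normalise into (−180°, 180°]: +162.2°.
(The naïve average (-139.0 + +103.4)/2 = -17.8° is on the wrong side of the globe.)

162.2°E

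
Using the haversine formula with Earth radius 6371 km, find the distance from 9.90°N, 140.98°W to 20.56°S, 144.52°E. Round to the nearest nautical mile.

4760 nmi

Δλ = 144.52 − -140.98 = 285.50°; wrapped into (−180°, 180°]: -74.50°.
Δφ = -20.56 − 9.90 = -30.46°.
a = sin²(Δφ/2) + cos φ₁ · cos φ₂ · sin²(Δλ/2) = 0.406944.
c = 2·atan2(√a, √(1−a)) = 1.38359 rad → d = 6371·c ≈ 8814.87 km ≈ 4759.65 nmi.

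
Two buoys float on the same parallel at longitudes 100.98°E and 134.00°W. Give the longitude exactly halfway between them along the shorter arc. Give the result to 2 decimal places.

163.49°E

Signed shortest Δλ from +100.98° to -134.00° is +125.02°.
Midpoint longitude = +100.98° + (+125.02°)/2 = +100.98° + 62.51° = +163.49°.
(The naïve average (+100.98 + -134.00)/2 = -16.51° is on the wrong side of the globe.)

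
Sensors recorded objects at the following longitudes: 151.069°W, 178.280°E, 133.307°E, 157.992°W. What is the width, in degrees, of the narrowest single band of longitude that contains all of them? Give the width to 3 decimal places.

Sort the longitudes: -157.992°, -151.069°, +133.307°, +178.280°.
Eastward gaps between consecutive values (wrapping around): 6.923°, 284.376°, 44.973°, 23.728°.
Largest gap = 284.376° ⇒ minimal covering band is its complement: 360° − 284.376° = 75.624°.
Band runs from +133.307° eastward to -151.069°, crossing the antimeridian.

75.624°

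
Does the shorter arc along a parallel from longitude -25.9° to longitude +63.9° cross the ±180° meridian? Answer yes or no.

Signed shortest Δλ = ((63.9 − -25.9 + 180) mod 360) − 180 = 89.8°.
Going east by 89.8° from -25.9° reaches +63.9° without touching 180°.

No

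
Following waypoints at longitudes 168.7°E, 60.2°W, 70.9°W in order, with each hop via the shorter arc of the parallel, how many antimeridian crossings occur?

Leg 1: +168.7° → -60.2°, shortest Δλ = 131.1° (east) — crosses 180°.
Leg 2: -60.2° → -70.9°, shortest Δλ = -10.7° (west) — does not cross 180°.
Total crossings: 1.

1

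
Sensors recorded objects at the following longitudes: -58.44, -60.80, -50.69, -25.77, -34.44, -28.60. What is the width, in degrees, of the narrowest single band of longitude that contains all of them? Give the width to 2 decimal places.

35.03°

Sort the longitudes: -60.80°, -58.44°, -50.69°, -34.44°, -28.60°, -25.77°.
Eastward gaps between consecutive values (wrapping around): 2.36°, 7.75°, 16.25°, 5.84°, 2.83°, 324.97°.
Largest gap = 324.97° ⇒ minimal covering band is its complement: 360° − 324.97° = 35.03°.
Band runs from -60.80° eastward to -25.77°.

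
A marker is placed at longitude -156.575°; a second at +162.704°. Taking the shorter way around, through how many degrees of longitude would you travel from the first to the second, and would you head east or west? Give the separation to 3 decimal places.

40.721° west

Raw difference: 162.704 − -156.575 = 319.279°.
Normalise into (−180°, 180°]: 319.279° − 360° = -40.721°.
Negative ⇒ the second point lies to the west; separation 40.721°.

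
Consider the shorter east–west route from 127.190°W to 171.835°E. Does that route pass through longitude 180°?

Naïve |171.835 − -127.190| = 299.025° > 180°, so the shorter arc goes the other way round — across 180°.
Signed shortest Δλ = ((171.835 − -127.190 + 180) mod 360) − 180 = -60.975°.
Going west by 60.975° from -127.190° passes through 180° before reaching +171.835°.

Yes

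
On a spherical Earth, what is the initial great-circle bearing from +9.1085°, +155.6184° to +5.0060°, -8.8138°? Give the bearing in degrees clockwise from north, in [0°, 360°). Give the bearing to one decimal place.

311.7°

Δλ = -8.8138 − 155.6184 = -164.4322°.
θ = atan2( sin Δλ · cos φ₂ , cos φ₁ · sin φ₂ − sin φ₁ · cos φ₂ · cos Δλ )
  = atan2(-0.26735, 0.23807) = -48.315° → normalised to [0°, 360°): 311.685°.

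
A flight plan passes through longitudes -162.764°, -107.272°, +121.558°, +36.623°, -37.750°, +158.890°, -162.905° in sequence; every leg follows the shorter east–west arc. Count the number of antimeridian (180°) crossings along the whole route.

Leg 1: -162.764° → -107.272°, shortest Δλ = 55.492° (east) — does not cross 180°.
Leg 2: -107.272° → +121.558°, shortest Δλ = -131.17° (west) — crosses 180°.
Leg 3: +121.558° → +36.623°, shortest Δλ = -84.935° (west) — does not cross 180°.
Leg 4: +36.623° → -37.750°, shortest Δλ = -74.373° (west) — does not cross 180°.
Leg 5: -37.750° → +158.890°, shortest Δλ = -163.36° (west) — crosses 180°.
Leg 6: +158.890° → -162.905°, shortest Δλ = 38.205° (east) — crosses 180°.
Total crossings: 3.

3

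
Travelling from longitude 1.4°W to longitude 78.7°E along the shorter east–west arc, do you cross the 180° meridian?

No

Signed shortest Δλ = ((78.7 − -1.4 + 180) mod 360) − 180 = 80.1°.
Going east by 80.1° from -1.4° reaches +78.7° without touching 180°.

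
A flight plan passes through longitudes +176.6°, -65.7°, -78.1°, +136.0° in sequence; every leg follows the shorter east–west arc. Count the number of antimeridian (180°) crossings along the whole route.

Leg 1: +176.6° → -65.7°, shortest Δλ = 117.7° (east) — crosses 180°.
Leg 2: -65.7° → -78.1°, shortest Δλ = -12.4° (west) — does not cross 180°.
Leg 3: -78.1° → +136.0°, shortest Δλ = -145.9° (west) — crosses 180°.
Total crossings: 2.

2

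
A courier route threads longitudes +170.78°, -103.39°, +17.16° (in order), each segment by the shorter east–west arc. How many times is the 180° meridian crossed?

1

Leg 1: +170.78° → -103.39°, shortest Δλ = 85.83° (east) — crosses 180°.
Leg 2: -103.39° → +17.16°, shortest Δλ = 120.55° (east) — does not cross 180°.
Total crossings: 1.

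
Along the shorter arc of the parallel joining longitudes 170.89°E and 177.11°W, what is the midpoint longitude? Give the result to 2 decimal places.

Signed shortest Δλ from +170.89° to -177.11° is +12.00°.
Midpoint longitude = +170.89° + (+12.00°)/2 = +170.89° + 6.00° = +176.89°.
(The naïve average (+170.89 + -177.11)/2 = -3.11° is on the wrong side of the globe.)

176.89°E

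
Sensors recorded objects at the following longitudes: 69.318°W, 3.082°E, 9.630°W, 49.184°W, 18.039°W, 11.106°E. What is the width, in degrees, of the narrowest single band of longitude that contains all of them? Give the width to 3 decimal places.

80.424°

Sort the longitudes: -69.318°, -49.184°, -18.039°, -9.630°, +3.082°, +11.106°.
Eastward gaps between consecutive values (wrapping around): 20.134°, 31.145°, 8.409°, 12.712°, 8.024°, 279.576°.
Largest gap = 279.576° ⇒ minimal covering band is its complement: 360° − 279.576° = 80.424°.
Band runs from -69.318° eastward to +11.106°.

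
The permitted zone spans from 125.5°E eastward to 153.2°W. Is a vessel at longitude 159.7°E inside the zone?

Band width going east from +125.5° to -153.2°: ((-153.2 − 125.5) mod 360) = 81.3°.
Offset of +159.7° east of the west edge: ((159.7 − 125.5) mod 360) = 34.2°.
34.2° ≤ 81.3° ⇒ inside.

Yes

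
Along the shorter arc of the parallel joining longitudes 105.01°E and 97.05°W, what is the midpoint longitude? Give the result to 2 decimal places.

176.02°W

Signed shortest Δλ from +105.01° to -97.05° is +157.94°.
Midpoint longitude = +105.01° + (+157.94°)/2 = +105.01° + 78.97° = +183.98°.
Normalise into (−180°, 180°]: -176.02°.
(The naïve average (+105.01 + -97.05)/2 = 3.98° is on the wrong side of the globe.)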